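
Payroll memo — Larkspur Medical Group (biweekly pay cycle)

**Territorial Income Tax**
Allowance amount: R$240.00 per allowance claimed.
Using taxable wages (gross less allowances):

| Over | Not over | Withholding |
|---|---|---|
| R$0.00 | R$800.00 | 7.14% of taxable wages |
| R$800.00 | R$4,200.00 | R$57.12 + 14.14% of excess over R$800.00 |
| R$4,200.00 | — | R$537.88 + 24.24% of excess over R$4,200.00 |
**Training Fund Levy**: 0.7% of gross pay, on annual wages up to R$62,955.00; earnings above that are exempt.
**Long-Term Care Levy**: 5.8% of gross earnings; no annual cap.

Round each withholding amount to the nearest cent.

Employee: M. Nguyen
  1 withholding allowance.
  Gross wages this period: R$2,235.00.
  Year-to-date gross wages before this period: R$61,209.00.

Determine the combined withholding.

Territorial Income Tax: taxable = R$2,235.00 − 1×R$240.00 = R$1,995.00
  R$57.12 + 14.14% × (R$1,995.00 − R$800.00) = R$57.12 + 14.14% × R$1,195.00 = R$226.09
Training Fund Levy: cap R$62,955.00 − YTD R$61,209.00 = R$1,746.00 subject; 0.7% × R$1,746.00 = R$12.22
Long-Term Care Levy: 5.8% × R$2,235.00 = R$129.63
Total: R$226.09 + R$12.22 + R$129.63 = R$367.94

R$367.94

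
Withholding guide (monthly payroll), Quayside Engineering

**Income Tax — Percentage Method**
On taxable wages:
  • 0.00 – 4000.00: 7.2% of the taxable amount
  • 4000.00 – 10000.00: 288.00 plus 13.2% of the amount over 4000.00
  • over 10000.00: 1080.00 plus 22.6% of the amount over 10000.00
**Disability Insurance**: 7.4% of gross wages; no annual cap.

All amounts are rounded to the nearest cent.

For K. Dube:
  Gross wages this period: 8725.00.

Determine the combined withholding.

1557.35

Income Tax: taxable = 8725.00
  288.00 + 13.2% × (8725.00 − 4000.00) = 288.00 + 13.2% × 4725.00 = 911.70
Disability Insurance: 7.4% × 8725.00 = 645.65
Total: 911.70 + 645.65 = 1557.35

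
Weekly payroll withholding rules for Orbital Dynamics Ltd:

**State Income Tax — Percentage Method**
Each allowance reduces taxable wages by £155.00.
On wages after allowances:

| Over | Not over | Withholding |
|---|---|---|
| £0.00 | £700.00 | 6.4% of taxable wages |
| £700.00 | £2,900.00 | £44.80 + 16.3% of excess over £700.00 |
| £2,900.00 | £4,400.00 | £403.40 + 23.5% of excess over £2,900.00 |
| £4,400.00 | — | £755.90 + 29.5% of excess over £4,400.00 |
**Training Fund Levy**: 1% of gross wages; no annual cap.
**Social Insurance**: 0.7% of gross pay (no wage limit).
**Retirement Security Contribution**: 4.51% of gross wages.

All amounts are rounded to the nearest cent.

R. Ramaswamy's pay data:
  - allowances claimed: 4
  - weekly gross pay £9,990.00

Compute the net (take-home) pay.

£7,147.57

State Income Tax: taxable = £9,990.00 − 4×£155.00 = £9,370.00
  £755.90 + 29.5% × (£9,370.00 − £4,400.00) = £755.90 + 29.5% × £4,970.00 = £2,222.05
Training Fund Levy: 1% × £9,990.00 = £99.90
Social Insurance: 0.7% × £9,990.00 = £69.93
Retirement Security Contribution: 4.51% × £9,990.00 = £450.55
Total withheld: £2,222.05 + £99.90 + £69.93 + £450.55 = £2,842.43
Net pay: £9,990.00 − £2,842.43 = £7,147.57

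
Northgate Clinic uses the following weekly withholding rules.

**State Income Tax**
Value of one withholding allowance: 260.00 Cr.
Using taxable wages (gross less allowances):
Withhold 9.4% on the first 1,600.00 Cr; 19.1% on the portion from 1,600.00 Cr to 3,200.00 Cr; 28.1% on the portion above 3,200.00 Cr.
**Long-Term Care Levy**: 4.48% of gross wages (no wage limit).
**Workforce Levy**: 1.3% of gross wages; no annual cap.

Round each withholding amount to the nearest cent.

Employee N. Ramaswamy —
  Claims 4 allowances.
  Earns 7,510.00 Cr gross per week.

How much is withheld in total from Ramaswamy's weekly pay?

1,808.95 Cr

State Income Tax: taxable = 7,510.00 Cr − 4×260.00 Cr = 6,470.00 Cr
  456.00 Cr + 28.1% × (6,470.00 Cr − 3,200.00 Cr) = 456.00 Cr + 28.1% × 3,270.00 Cr = 1,374.87 Cr
Long-Term Care Levy: 4.48% × 7,510.00 Cr = 336.45 Cr
Workforce Levy: 1.3% × 7,510.00 Cr = 97.63 Cr
Total: 1,374.87 Cr + 336.45 Cr + 97.63 Cr = 1,808.95 Cr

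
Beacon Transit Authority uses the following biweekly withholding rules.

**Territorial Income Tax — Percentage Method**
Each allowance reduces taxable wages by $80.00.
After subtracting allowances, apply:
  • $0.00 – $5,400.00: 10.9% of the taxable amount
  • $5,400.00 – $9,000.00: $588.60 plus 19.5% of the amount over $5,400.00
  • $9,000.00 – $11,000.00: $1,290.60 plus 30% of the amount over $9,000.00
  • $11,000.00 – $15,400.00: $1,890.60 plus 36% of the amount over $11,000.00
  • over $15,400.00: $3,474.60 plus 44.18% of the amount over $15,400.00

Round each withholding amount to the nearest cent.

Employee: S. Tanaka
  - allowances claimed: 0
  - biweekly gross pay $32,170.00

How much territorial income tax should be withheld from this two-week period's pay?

Territorial Income Tax: taxable = $32,170.00
  $3,474.60 + 44.18% × ($32,170.00 − $15,400.00) = $3,474.60 + 44.18% × $16,770.00 = $10,883.59

$10,883.59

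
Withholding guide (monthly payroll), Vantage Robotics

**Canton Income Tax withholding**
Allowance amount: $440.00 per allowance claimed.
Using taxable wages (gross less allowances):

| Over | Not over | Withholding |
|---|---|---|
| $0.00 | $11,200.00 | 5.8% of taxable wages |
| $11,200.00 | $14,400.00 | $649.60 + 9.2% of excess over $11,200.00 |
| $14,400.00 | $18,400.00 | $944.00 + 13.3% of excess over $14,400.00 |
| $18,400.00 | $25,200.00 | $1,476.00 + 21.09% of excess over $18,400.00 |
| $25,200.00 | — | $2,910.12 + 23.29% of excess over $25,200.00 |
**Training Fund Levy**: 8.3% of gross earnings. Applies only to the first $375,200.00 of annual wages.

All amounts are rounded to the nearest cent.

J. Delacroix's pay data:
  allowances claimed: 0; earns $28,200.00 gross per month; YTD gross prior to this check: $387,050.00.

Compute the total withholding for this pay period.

$3,608.82

Canton Income Tax: taxable = $28,200.00
  $2,910.12 + 23.29% × ($28,200.00 − $25,200.00) = $2,910.12 + 23.29% × $3,000.00 = $3,608.82
Training Fund Levy: YTD $387,050.00 ≥ cap $375,200.00 → $0.00
Total: $3,608.82 + $0.00 = $3,608.82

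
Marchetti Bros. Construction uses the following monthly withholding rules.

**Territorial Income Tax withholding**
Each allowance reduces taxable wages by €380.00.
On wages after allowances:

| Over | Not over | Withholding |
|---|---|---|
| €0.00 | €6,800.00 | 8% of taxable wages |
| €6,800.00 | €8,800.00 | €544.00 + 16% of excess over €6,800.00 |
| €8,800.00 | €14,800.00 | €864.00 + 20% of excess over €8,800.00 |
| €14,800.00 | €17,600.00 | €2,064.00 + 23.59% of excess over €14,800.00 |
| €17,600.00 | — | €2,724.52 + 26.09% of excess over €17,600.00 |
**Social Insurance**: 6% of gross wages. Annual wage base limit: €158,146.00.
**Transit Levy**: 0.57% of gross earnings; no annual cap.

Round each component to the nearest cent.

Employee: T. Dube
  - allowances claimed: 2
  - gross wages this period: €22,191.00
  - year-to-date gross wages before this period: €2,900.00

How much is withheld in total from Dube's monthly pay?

Territorial Income Tax: taxable = €22,191.00 − 2×€380.00 = €21,431.00
  €2,724.52 + 26.09% × (€21,431.00 − €17,600.00) = €2,724.52 + 26.09% × €3,831.00 = €3,724.03
Social Insurance: 6% × €22,191.00 = €1,331.46
Transit Levy: 0.57% × €22,191.00 = €126.49
Total: €3,724.03 + €1,331.46 + €126.49 = €5,181.98

€5,181.98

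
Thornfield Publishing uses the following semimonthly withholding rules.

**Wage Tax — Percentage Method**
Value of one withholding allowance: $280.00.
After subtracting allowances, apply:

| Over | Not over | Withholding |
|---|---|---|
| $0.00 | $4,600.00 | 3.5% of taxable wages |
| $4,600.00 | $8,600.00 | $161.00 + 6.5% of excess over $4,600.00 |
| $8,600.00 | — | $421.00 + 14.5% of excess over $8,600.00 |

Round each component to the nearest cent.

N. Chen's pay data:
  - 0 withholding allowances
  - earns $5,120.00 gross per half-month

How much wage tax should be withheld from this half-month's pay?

$194.80

Wage Tax: taxable = $5,120.00
  $161.00 + 6.5% × ($5,120.00 − $4,600.00) = $161.00 + 6.5% × $520.00 = $194.80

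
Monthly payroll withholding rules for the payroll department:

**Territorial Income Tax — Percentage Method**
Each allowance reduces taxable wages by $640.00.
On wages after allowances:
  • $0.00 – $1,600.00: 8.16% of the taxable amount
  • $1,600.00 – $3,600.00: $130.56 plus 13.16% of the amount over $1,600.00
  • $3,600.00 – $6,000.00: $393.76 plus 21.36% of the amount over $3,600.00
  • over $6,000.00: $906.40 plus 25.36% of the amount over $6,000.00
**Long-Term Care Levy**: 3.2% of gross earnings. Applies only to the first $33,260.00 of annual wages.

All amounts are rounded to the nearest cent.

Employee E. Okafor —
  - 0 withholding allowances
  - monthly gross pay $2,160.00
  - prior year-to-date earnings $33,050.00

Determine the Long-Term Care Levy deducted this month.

$6.72

Long-Term Care Levy: cap $33,260.00 − YTD $33,050.00 = $210.00 subject; 3.2% × $210.00 = $6.72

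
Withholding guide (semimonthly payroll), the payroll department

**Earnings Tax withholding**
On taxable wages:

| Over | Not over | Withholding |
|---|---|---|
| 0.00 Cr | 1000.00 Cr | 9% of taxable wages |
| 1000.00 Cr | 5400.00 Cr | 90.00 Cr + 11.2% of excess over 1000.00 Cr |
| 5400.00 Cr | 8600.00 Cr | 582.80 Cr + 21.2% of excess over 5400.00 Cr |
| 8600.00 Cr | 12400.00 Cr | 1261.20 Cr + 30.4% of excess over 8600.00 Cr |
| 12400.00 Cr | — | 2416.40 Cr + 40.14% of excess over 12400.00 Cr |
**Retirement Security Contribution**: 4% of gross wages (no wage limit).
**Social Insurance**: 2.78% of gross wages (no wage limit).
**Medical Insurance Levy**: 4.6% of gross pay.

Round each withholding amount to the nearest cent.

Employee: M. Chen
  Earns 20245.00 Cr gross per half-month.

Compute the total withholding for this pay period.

Earnings Tax: taxable = 20245.00 Cr
  2416.40 Cr + 40.14% × (20245.00 Cr − 12400.00 Cr) = 2416.40 Cr + 40.14% × 7845.00 Cr = 5565.38 Cr
Retirement Security Contribution: 4% × 20245.00 Cr = 809.80 Cr
Social Insurance: 2.78% × 20245.00 Cr = 562.81 Cr
Medical Insurance Levy: 4.6% × 20245.00 Cr = 931.27 Cr
Total: 5565.38 Cr + 809.80 Cr + 562.81 Cr + 931.27 Cr = 7869.26 Cr

7869.26 Cr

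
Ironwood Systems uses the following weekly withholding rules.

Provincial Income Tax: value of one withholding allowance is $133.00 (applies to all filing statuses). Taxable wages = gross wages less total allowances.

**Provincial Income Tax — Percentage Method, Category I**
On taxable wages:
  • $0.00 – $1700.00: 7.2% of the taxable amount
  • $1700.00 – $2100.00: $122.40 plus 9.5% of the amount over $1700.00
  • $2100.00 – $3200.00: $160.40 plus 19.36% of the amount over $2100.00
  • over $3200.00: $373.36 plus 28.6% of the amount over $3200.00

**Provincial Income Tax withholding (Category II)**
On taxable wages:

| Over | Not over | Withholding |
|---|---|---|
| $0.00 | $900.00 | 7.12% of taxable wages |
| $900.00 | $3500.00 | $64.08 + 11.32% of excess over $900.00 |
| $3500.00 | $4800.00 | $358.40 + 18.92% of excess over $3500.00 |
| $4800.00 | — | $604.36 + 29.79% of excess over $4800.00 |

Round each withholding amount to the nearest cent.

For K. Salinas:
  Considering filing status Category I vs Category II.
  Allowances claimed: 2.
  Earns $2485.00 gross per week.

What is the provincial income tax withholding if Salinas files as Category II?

Provincial Income Tax (Category II): taxable = $2485.00 − 2×$133.00 = $2219.00
  $64.08 + 11.32% × ($2219.00 − $900.00) = $64.08 + 11.32% × $1319.00 = $213.39

$213.39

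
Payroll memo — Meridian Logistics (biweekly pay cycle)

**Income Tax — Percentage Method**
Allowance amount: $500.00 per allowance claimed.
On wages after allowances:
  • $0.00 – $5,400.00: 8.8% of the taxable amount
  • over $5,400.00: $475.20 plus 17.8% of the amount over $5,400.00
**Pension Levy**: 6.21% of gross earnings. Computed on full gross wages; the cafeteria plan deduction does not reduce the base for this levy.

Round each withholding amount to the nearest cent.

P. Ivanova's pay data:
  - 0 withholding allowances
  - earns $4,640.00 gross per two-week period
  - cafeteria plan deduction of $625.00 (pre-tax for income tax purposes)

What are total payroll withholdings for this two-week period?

Income Tax: taxable = $4,640.00 − $625.00 = $4,015.00
  8.8% × $4,015.00 = $353.32
Pension Levy: 6.21% × $4,640.00 = $288.14
Total: $353.32 + $288.14 = $641.46

$641.46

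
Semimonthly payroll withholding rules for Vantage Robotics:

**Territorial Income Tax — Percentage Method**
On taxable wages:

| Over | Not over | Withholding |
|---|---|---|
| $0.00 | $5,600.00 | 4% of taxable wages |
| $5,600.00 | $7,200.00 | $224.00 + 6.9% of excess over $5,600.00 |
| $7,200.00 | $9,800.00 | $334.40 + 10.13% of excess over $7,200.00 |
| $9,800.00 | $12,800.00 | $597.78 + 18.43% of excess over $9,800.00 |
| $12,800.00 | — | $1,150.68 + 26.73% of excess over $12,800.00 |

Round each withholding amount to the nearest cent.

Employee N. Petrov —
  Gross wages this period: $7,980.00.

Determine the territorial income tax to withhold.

$413.41

Territorial Income Tax: taxable = $7,980.00
  $334.40 + 10.13% × ($7,980.00 − $7,200.00) = $334.40 + 10.13% × $780.00 = $413.41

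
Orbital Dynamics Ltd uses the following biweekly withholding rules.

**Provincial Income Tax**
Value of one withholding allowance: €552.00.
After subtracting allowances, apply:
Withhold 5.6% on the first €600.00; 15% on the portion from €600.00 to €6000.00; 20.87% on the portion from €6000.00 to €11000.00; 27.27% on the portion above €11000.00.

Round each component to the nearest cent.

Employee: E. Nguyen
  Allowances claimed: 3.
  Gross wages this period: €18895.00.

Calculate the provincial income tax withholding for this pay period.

Provincial Income Tax: taxable = €18895.00 − 3×€552.00 = €17239.00
  €1887.10 + 27.27% × (€17239.00 − €11000.00) = €1887.10 + 27.27% × €6239.00 = €3588.48

€3588.48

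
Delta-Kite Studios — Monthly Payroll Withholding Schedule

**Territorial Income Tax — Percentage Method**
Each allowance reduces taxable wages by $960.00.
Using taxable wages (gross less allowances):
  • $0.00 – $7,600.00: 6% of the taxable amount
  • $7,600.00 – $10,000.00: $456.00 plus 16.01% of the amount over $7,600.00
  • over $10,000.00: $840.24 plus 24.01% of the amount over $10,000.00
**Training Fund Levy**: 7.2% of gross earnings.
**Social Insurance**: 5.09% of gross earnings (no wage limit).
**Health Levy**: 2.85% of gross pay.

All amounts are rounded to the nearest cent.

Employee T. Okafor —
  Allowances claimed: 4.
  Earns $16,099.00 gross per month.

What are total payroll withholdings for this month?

$3,820.02

Territorial Income Tax: taxable = $16,099.00 − 4×$960.00 = $12,259.00
  $840.24 + 24.01% × ($12,259.00 − $10,000.00) = $840.24 + 24.01% × $2,259.00 = $1,382.63
Training Fund Levy: 7.2% × $16,099.00 = $1,159.13
Social Insurance: 5.09% × $16,099.00 = $819.44
Health Levy: 2.85% × $16,099.00 = $458.82
Total: $1,382.63 + $1,159.13 + $819.44 + $458.82 = $3,820.02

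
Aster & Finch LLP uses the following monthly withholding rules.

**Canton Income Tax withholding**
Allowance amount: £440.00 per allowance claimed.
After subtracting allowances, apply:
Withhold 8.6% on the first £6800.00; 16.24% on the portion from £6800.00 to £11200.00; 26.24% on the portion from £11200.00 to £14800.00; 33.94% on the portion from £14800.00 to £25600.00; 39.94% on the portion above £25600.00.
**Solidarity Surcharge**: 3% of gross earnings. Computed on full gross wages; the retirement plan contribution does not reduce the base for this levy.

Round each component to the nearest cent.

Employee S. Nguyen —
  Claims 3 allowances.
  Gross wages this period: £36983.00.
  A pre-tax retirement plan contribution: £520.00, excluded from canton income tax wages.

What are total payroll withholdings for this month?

£10830.48

Canton Income Tax: taxable = £36983.00 − £520.00 − 3×£440.00 = £35143.00
  £5909.52 + 39.94% × (£35143.00 − £25600.00) = £5909.52 + 39.94% × £9543.00 = £9720.99
Solidarity Surcharge: 3% × £36983.00 = £1109.49
Total: £9720.99 + £1109.49 = £10830.48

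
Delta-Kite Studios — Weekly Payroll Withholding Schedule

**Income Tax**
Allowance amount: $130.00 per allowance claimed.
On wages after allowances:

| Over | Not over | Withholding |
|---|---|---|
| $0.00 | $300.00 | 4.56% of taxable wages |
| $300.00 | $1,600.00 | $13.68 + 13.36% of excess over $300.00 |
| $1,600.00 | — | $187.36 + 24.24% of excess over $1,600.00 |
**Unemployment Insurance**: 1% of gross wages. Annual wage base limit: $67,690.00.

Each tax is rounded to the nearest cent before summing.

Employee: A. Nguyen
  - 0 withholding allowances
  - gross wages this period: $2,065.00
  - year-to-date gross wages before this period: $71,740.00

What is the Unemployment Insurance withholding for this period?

$0.00

Unemployment Insurance: YTD $71,740.00 ≥ cap $67,690.00 → $0.00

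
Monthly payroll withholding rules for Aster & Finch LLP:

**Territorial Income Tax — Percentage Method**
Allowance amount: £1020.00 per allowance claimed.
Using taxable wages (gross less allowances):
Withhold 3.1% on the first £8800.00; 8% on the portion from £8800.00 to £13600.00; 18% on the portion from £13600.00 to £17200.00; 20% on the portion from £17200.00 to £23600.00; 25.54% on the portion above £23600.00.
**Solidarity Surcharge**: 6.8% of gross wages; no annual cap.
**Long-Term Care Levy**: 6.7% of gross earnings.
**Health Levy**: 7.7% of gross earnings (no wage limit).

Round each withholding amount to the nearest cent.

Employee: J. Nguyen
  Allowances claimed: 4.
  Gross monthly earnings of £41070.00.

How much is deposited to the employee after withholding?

£26358.55

Territorial Income Tax: taxable = £41070.00 − 4×£1020.00 = £36990.00
  £2584.80 + 25.54% × (£36990.00 − £23600.00) = £2584.80 + 25.54% × £13390.00 = £6004.61
Solidarity Surcharge: 6.8% × £41070.00 = £2792.76
Long-Term Care Levy: 6.7% × £41070.00 = £2751.69
Health Levy: 7.7% × £41070.00 = £3162.39
Total withheld: £6004.61 + £2792.76 + £2751.69 + £3162.39 = £14711.45
Net pay: £41070.00 − £14711.45 = £26358.55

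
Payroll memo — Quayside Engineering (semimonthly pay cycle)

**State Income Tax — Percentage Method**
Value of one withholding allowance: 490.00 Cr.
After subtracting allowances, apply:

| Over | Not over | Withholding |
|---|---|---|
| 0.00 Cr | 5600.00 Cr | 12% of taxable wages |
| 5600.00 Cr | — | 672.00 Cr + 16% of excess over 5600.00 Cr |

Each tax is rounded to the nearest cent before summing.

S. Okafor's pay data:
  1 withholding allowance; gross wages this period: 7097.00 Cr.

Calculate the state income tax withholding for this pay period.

State Income Tax: taxable = 7097.00 Cr − 1×490.00 Cr = 6607.00 Cr
  672.00 Cr + 16% × (6607.00 Cr − 5600.00 Cr) = 672.00 Cr + 16% × 1007.00 Cr = 833.12 Cr

833.12 Cr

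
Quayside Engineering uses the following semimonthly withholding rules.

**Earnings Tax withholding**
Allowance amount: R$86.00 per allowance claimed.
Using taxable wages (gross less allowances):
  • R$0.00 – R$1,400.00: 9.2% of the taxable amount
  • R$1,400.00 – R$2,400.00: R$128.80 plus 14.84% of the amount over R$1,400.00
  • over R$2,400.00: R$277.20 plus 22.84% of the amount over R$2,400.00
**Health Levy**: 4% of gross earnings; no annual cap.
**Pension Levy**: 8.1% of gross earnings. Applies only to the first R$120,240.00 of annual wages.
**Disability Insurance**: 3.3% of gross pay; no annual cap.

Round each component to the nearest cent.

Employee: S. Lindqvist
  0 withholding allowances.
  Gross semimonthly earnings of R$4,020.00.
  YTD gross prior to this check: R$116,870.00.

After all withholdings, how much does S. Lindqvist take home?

Earnings Tax: taxable = R$4,020.00
  R$277.20 + 22.84% × (R$4,020.00 − R$2,400.00) = R$277.20 + 22.84% × R$1,620.00 = R$647.21
Health Levy: 4% × R$4,020.00 = R$160.80
Pension Levy: cap R$120,240.00 − YTD R$116,870.00 = R$3,370.00 subject; 8.1% × R$3,370.00 = R$272.97
Disability Insurance: 3.3% × R$4,020.00 = R$132.66
Total withheld: R$647.21 + R$160.80 + R$272.97 + R$132.66 = R$1,213.64
Net pay: R$4,020.00 − R$1,213.64 = R$2,806.36

R$2,806.36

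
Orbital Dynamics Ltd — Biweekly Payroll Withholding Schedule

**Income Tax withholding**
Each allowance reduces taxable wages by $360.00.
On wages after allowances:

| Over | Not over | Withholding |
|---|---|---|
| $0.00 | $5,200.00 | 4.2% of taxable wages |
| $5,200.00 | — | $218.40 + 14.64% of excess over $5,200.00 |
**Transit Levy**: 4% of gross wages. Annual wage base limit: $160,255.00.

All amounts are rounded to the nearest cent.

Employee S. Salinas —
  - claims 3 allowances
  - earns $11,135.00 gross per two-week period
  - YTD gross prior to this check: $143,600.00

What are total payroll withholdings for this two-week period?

Income Tax: taxable = $11,135.00 − 3×$360.00 = $10,055.00
  $218.40 + 14.64% × ($10,055.00 − $5,200.00) = $218.40 + 14.64% × $4,855.00 = $929.17
Transit Levy: 4% × $11,135.00 = $445.40
Total: $929.17 + $445.40 = $1,374.57

$1,374.57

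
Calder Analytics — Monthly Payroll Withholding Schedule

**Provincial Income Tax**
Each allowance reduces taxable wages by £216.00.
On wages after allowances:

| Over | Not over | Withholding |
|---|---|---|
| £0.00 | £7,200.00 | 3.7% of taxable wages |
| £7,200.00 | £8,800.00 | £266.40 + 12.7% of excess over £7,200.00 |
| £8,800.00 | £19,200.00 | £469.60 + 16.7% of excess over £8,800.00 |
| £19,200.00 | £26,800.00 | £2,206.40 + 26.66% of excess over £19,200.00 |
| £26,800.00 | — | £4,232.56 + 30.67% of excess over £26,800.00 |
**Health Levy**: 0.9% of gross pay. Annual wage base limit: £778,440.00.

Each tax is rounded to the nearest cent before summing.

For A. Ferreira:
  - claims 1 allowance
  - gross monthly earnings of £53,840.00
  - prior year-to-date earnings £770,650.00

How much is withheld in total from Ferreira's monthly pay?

Provincial Income Tax: taxable = £53,840.00 − 1×£216.00 = £53,624.00
  £4,232.56 + 30.67% × (£53,624.00 − £26,800.00) = £4,232.56 + 30.67% × £26,824.00 = £12,459.48
Health Levy: cap £778,440.00 − YTD £770,650.00 = £7,790.00 subject; 0.9% × £7,790.00 = £70.11
Total: £12,459.48 + £70.11 = £12,529.59

£12,529.59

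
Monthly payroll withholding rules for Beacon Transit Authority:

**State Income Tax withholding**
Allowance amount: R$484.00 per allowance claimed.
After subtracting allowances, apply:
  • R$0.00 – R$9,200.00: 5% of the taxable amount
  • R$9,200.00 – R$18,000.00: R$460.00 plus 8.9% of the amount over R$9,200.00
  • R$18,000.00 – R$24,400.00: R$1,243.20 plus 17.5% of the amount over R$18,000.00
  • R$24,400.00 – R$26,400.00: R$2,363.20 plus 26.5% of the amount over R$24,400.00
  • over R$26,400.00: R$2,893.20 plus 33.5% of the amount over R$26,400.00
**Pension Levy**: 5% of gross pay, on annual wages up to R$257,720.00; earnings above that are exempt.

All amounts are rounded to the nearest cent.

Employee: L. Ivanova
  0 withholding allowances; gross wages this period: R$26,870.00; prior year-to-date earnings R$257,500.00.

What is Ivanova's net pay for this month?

State Income Tax: taxable = R$26,870.00
  R$2,893.20 + 33.5% × (R$26,870.00 − R$26,400.00) = R$2,893.20 + 33.5% × R$470.00 = R$3,050.65
Pension Levy: cap R$257,720.00 − YTD R$257,500.00 = R$220.00 subject; 5% × R$220.00 = R$11.00
Total withheld: R$3,050.65 + R$11.00 = R$3,061.65
Net pay: R$26,870.00 − R$3,061.65 = R$23,808.35

R$23,808.35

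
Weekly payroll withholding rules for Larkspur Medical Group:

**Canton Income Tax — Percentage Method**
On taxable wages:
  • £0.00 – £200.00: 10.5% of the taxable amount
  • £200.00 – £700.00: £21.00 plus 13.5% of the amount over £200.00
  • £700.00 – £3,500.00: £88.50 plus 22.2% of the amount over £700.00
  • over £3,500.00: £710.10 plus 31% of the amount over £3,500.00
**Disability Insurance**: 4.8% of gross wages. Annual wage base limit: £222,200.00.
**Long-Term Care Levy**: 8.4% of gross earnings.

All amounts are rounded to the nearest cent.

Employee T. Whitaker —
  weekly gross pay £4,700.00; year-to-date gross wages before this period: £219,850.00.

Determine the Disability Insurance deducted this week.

£112.80

Disability Insurance: cap £222,200.00 − YTD £219,850.00 = £2,350.00 subject; 4.8% × £2,350.00 = £112.80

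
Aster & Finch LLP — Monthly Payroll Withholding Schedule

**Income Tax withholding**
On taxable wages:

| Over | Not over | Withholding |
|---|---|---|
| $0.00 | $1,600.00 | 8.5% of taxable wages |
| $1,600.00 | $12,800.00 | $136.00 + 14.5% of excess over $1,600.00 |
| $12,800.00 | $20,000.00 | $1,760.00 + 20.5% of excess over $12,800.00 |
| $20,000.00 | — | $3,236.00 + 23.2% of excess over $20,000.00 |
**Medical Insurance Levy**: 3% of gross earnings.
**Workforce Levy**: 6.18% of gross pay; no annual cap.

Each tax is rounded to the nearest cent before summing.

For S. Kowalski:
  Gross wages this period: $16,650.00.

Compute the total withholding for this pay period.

$4,077.72

Income Tax: taxable = $16,650.00
  $1,760.00 + 20.5% × ($16,650.00 − $12,800.00) = $1,760.00 + 20.5% × $3,850.00 = $2,549.25
Medical Insurance Levy: 3% × $16,650.00 = $499.50
Workforce Levy: 6.18% × $16,650.00 = $1,028.97
Total: $2,549.25 + $499.50 + $1,028.97 = $4,077.72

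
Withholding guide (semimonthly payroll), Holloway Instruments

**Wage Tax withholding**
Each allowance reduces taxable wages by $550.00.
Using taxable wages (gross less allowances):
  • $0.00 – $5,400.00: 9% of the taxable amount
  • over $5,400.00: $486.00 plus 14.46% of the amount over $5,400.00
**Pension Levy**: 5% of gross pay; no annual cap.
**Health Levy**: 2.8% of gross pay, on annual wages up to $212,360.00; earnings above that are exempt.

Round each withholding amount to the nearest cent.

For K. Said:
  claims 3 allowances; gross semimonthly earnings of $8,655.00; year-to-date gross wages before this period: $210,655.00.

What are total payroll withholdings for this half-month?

Wage Tax: taxable = $8,655.00 − 3×$550.00 = $7,005.00
  $486.00 + 14.46% × ($7,005.00 − $5,400.00) = $486.00 + 14.46% × $1,605.00 = $718.08
Pension Levy: 5% × $8,655.00 = $432.75
Health Levy: cap $212,360.00 − YTD $210,655.00 = $1,705.00 subject; 2.8% × $1,705.00 = $47.74
Total: $718.08 + $432.75 + $47.74 = $1,198.57

$1,198.57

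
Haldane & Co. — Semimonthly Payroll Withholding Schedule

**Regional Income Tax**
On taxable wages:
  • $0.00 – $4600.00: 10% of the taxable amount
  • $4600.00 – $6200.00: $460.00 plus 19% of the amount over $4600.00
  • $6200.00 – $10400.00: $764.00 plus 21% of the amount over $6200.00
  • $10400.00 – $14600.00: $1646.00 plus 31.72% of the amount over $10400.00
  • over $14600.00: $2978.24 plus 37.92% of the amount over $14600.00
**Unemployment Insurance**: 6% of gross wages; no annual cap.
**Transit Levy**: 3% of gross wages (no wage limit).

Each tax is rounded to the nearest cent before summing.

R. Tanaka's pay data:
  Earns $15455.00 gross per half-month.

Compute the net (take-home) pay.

Regional Income Tax: taxable = $15455.00
  $2978.24 + 37.92% × ($15455.00 − $14600.00) = $2978.24 + 37.92% × $855.00 = $3302.46
Unemployment Insurance: 6% × $15455.00 = $927.30
Transit Levy: 3% × $15455.00 = $463.65
Total withheld: $3302.46 + $927.30 + $463.65 = $4693.41
Net pay: $15455.00 − $4693.41 = $10761.59

$10761.59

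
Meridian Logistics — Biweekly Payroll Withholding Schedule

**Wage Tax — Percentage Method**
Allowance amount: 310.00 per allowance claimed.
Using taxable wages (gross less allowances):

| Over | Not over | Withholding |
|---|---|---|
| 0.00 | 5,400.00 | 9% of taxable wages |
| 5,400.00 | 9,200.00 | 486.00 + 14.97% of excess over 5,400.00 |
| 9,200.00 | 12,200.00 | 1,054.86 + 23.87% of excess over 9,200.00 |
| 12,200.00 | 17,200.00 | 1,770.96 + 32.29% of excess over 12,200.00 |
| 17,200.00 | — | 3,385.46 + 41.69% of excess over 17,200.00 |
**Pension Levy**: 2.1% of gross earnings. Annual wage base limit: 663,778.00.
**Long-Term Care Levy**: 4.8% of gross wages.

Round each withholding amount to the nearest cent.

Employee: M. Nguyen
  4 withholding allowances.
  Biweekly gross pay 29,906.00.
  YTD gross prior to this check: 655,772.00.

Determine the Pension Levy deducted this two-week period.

Pension Levy: cap 663,778.00 − YTD 655,772.00 = 8,006.00 subject; 2.1% × 8,006.00 = 168.13

168.13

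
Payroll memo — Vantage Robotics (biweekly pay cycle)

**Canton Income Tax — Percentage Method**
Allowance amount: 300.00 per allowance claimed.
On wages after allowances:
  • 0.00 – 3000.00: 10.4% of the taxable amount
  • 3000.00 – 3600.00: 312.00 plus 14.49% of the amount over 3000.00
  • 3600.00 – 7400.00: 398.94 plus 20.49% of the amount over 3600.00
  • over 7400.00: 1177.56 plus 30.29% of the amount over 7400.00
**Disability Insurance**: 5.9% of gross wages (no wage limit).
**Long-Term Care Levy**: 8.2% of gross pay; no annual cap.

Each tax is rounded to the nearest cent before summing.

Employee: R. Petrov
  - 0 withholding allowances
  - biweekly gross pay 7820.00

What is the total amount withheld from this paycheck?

Canton Income Tax: taxable = 7820.00
  1177.56 + 30.29% × (7820.00 − 7400.00) = 1177.56 + 30.29% × 420.00 = 1304.78
Disability Insurance: 5.9% × 7820.00 = 461.38
Long-Term Care Levy: 8.2% × 7820.00 = 641.24
Total: 1304.78 + 461.38 + 641.24 = 2407.40

2407.40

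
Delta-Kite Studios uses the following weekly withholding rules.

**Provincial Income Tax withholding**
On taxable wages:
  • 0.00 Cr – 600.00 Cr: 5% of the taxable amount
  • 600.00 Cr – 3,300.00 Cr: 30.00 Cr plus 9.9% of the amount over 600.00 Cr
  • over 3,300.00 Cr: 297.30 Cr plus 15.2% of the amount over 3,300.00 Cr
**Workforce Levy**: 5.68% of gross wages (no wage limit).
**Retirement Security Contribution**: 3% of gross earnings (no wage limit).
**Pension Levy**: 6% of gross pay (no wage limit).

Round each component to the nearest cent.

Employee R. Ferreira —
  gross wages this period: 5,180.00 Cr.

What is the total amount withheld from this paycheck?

Provincial Income Tax: taxable = 5,180.00 Cr
  297.30 Cr + 15.2% × (5,180.00 Cr − 3,300.00 Cr) = 297.30 Cr + 15.2% × 1,880.00 Cr = 583.06 Cr
Workforce Levy: 5.68% × 5,180.00 Cr = 294.22 Cr
Retirement Security Contribution: 3% × 5,180.00 Cr = 155.40 Cr
Pension Levy: 6% × 5,180.00 Cr = 310.80 Cr
Total: 583.06 Cr + 294.22 Cr + 155.40 Cr + 310.80 Cr = 1,343.48 Cr

1,343.48 Cr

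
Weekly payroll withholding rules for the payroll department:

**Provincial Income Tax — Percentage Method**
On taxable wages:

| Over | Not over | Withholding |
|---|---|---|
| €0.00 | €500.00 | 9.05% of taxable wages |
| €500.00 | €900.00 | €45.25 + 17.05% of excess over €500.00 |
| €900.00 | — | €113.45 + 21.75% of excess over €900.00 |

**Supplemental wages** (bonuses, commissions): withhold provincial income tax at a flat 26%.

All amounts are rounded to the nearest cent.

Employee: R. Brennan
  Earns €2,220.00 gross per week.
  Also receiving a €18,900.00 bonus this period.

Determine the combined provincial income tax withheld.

€5,314.55

Provincial Income Tax: taxable = €2,220.00
  €113.45 + 21.75% × (€2,220.00 − €900.00) = €113.45 + 21.75% × €1,320.00 = €400.55
Supplemental (26% flat on bonus): 26% × €18,900.00 = €4,914.00
Total provincial income tax: €400.55 + €4,914.00 = €5,314.55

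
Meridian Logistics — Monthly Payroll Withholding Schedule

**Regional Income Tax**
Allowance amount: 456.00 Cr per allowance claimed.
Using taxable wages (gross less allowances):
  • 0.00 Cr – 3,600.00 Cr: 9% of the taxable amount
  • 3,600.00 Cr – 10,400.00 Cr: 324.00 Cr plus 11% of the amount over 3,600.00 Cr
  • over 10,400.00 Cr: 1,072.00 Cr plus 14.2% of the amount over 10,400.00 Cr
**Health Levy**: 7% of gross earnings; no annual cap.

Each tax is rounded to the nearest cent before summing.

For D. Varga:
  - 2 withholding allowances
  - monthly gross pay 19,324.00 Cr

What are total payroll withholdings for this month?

3,562.38 Cr

Regional Income Tax: taxable = 19,324.00 Cr − 2×456.00 Cr = 18,412.00 Cr
  1,072.00 Cr + 14.2% × (18,412.00 Cr − 10,400.00 Cr) = 1,072.00 Cr + 14.2% × 8,012.00 Cr = 2,209.70 Cr
Health Levy: 7% × 19,324.00 Cr = 1,352.68 Cr
Total: 2,209.70 Cr + 1,352.68 Cr = 3,562.38 Cr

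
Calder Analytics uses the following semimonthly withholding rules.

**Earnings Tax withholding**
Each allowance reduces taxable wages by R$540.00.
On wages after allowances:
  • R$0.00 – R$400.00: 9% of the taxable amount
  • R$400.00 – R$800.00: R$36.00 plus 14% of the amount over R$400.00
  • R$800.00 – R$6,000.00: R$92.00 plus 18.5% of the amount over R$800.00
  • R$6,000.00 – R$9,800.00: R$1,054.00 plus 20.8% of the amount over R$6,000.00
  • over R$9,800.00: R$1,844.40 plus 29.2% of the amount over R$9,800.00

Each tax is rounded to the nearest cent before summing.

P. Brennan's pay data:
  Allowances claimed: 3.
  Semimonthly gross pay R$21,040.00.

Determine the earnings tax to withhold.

Earnings Tax: taxable = R$21,040.00 − 3×R$540.00 = R$19,420.00
  R$1,844.40 + 29.2% × (R$19,420.00 − R$9,800.00) = R$1,844.40 + 29.2% × R$9,620.00 = R$4,653.44

R$4,653.44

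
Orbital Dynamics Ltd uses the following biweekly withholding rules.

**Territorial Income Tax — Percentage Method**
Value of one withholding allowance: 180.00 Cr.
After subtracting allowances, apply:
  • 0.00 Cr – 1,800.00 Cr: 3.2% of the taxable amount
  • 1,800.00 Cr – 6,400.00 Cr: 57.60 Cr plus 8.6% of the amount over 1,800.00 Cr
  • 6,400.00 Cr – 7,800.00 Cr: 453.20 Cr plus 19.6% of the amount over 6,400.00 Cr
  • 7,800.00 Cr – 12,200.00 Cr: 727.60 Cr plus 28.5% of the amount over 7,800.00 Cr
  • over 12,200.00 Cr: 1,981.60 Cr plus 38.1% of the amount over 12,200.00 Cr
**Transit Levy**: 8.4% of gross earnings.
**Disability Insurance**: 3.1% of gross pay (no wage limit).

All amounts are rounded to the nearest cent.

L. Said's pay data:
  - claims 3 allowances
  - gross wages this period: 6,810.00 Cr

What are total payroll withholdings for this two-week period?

Territorial Income Tax: taxable = 6,810.00 Cr − 3×180.00 Cr = 6,270.00 Cr
  57.60 Cr + 8.6% × (6,270.00 Cr − 1,800.00 Cr) = 57.60 Cr + 8.6% × 4,470.00 Cr = 442.02 Cr
Transit Levy: 8.4% × 6,810.00 Cr = 572.04 Cr
Disability Insurance: 3.1% × 6,810.00 Cr = 211.11 Cr
Total: 442.02 Cr + 572.04 Cr + 211.11 Cr = 1,225.17 Cr

1,225.17 Cr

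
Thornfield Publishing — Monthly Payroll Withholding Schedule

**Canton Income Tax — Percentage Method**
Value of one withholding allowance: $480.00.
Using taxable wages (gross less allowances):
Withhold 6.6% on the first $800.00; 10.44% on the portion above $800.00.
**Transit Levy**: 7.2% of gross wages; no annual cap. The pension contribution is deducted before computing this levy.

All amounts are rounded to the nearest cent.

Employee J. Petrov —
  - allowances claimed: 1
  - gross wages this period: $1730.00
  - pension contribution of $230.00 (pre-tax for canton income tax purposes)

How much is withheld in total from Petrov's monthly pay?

Canton Income Tax: taxable = $1730.00 − $230.00 − 1×$480.00 = $1020.00
  $52.80 + 10.44% × ($1020.00 − $800.00) = $52.80 + 10.44% × $220.00 = $75.77
Transit Levy: 7.2% × $1500.00 = $108.00
Total: $75.77 + $108.00 = $183.77

$183.77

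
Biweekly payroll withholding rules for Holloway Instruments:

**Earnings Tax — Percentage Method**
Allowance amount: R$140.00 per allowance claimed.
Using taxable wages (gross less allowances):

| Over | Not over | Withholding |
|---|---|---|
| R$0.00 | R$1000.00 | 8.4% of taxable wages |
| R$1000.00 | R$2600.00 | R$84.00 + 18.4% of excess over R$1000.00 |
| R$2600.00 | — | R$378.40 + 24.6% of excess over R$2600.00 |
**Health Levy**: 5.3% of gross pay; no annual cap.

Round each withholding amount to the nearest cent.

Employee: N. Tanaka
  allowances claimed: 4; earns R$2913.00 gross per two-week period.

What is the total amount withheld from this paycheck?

Earnings Tax: taxable = R$2913.00 − 4×R$140.00 = R$2353.00
  R$84.00 + 18.4% × (R$2353.00 − R$1000.00) = R$84.00 + 18.4% × R$1353.00 = R$332.95
Health Levy: 5.3% × R$2913.00 = R$154.39
Total: R$332.95 + R$154.39 = R$487.34

R$487.34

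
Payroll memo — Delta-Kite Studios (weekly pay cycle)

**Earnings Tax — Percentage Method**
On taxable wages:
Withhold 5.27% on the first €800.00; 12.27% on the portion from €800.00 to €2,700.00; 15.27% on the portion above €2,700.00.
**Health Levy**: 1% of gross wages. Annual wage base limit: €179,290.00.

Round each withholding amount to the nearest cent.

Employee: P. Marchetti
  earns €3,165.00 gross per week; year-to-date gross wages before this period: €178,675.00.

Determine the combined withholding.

€352.45

Earnings Tax: taxable = €3,165.00
  €275.29 + 15.27% × (€3,165.00 − €2,700.00) = €275.29 + 15.27% × €465.00 = €346.30
Health Levy: cap €179,290.00 − YTD €178,675.00 = €615.00 subject; 1% × €615.00 = €6.15
Total: €346.30 + €6.15 = €352.45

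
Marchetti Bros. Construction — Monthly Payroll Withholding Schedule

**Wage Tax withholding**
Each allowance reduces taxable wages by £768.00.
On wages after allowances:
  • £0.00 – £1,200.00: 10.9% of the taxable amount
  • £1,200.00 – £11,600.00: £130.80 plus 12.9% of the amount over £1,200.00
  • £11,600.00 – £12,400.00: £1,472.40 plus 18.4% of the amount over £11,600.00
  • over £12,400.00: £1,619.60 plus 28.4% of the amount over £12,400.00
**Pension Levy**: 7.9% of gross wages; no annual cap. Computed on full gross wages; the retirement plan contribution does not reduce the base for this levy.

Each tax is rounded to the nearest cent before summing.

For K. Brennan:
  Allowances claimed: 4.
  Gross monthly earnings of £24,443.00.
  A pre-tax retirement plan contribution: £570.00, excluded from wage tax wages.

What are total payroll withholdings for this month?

Wage Tax: taxable = £24,443.00 − £570.00 − 4×£768.00 = £20,801.00
  £1,619.60 + 28.4% × (£20,801.00 − £12,400.00) = £1,619.60 + 28.4% × £8,401.00 = £4,005.48
Pension Levy: 7.9% × £24,443.00 = £1,931.00
Total: £4,005.48 + £1,931.00 = £5,936.48

£5,936.48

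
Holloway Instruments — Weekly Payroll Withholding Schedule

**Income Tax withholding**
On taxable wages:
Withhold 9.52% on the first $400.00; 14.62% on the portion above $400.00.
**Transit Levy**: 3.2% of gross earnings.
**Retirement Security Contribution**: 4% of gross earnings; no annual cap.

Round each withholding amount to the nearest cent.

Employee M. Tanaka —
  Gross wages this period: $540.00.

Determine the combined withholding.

$97.43

Income Tax: taxable = $540.00
  $38.08 + 14.62% × ($540.00 − $400.00) = $38.08 + 14.62% × $140.00 = $58.55
Transit Levy: 3.2% × $540.00 = $17.28
Retirement Security Contribution: 4% × $540.00 = $21.60
Total: $58.55 + $17.28 + $21.60 = $97.43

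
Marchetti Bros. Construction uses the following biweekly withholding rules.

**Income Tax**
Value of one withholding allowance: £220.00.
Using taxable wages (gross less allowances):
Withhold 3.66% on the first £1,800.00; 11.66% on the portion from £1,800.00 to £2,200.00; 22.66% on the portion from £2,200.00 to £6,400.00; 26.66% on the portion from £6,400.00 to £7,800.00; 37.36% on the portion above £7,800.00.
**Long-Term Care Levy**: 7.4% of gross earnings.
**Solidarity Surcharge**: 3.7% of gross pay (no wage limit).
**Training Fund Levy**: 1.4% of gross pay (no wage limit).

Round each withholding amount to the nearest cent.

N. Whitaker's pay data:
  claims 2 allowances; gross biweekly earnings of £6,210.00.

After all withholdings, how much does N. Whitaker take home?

£4,512.27

Income Tax: taxable = £6,210.00 − 2×£220.00 = £5,770.00
  £112.52 + 22.66% × (£5,770.00 − £2,200.00) = £112.52 + 22.66% × £3,570.00 = £921.48
Long-Term Care Levy: 7.4% × £6,210.00 = £459.54
Solidarity Surcharge: 3.7% × £6,210.00 = £229.77
Training Fund Levy: 1.4% × £6,210.00 = £86.94
Total withheld: £921.48 + £459.54 + £229.77 + £86.94 = £1,697.73
Net pay: £6,210.00 − £1,697.73 = £4,512.27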